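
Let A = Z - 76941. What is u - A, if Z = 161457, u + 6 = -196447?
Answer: -280969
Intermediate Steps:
u = -196453 (u = -6 - 196447 = -196453)
A = 84516 (A = 161457 - 76941 = 84516)
u - A = -196453 - 1*84516 = -196453 - 84516 = -280969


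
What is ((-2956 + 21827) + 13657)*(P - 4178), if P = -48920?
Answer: -1727171744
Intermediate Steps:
((-2956 + 21827) + 13657)*(P - 4178) = ((-2956 + 21827) + 13657)*(-48920 - 4178) = (18871 + 13657)*(-53098) = 32528*(-53098) = -1727171744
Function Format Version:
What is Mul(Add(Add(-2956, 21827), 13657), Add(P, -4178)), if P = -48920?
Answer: -1727171744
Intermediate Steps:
Mul(Add(Add(-2956, 21827), 13657), Add(P, -4178)) = Mul(Add(Add(-2956, 21827), 13657), Add(-48920, -4178)) = Mul(Add(18871, 13657), -53098) = Mul(32528, -53098) = -1727171744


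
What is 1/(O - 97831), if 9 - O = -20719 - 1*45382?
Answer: -1/31721 ≈ -3.1525e-5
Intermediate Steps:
O = 66110 (O = 9 - (-20719 - 1*45382) = 9 - (-20719 - 45382) = 9 - 1*(-66101) = 9 + 66101 = 66110)
1/(O - 97831) = 1/(66110 - 97831) = 1/(-31721) = -1/31721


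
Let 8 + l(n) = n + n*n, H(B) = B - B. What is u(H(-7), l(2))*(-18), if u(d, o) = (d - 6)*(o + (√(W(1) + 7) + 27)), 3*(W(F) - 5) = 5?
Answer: 2700 + 36*√123 ≈ 3099.3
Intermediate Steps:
H(B) = 0
l(n) = -8 + n + n² (l(n) = -8 + (n + n*n) = -8 + (n + n²) = -8 + n + n²)
W(F) = 20/3 (W(F) = 5 + (⅓)*5 = 5 + 5/3 = 20/3)
u(d, o) = (-6 + d)*(27 + o + √123/3) (u(d, o) = (d - 6)*(o + (√(20/3 + 7) + 27)) = (-6 + d)*(o + (√(41/3) + 27)) = (-6 + d)*(o + (√123/3 + 27)) = (-6 + d)*(o + (27 + √123/3)) = (-6 + d)*(27 + o + √123/3))
u(H(-7), l(2))*(-18) = (-162 - 6*(-8 + 2 + 2²) - 2*√123 + 27*0 + 0*(-8 + 2 + 2²) + (⅓)*0*√123)*(-18) = (-162 - 6*(-8 + 2 + 4) - 2*√123 + 0 + 0*(-8 + 2 + 4) + 0)*(-18) = (-162 - 6*(-2) - 2*√123 + 0 + 0*(-2) + 0)*(-18) = (-162 + 12 - 2*√123 + 0 + 0 + 0)*(-18) = (-150 - 2*√123)*(-18) = 2700 + 36*√123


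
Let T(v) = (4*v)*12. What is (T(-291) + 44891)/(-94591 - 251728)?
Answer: -30923/346319 ≈ -0.089290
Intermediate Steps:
T(v) = 48*v
(T(-291) + 44891)/(-94591 - 251728) = (48*(-291) + 44891)/(-94591 - 251728) = (-13968 + 44891)/(-346319) = 30923*(-1/346319) = -30923/346319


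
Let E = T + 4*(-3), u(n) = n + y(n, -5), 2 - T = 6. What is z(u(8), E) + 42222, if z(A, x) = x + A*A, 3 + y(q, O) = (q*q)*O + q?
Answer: 136455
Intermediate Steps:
y(q, O) = -3 + q + O*q² (y(q, O) = -3 + ((q*q)*O + q) = -3 + (q²*O + q) = -3 + (O*q² + q) = -3 + (q + O*q²) = -3 + q + O*q²)
T = -4 (T = 2 - 1*6 = 2 - 6 = -4)
u(n) = -3 - 5*n² + 2*n (u(n) = n + (-3 + n - 5*n²) = -3 - 5*n² + 2*n)
E = -16 (E = -4 + 4*(-3) = -4 - 12 = -16)
z(A, x) = x + A²
z(u(8), E) + 42222 = (-16 + (-3 - 5*8² + 2*8)²) + 42222 = (-16 + (-3 - 5*64 + 16)²) + 42222 = (-16 + (-3 - 320 + 16)²) + 42222 = (-16 + (-307)²) + 42222 = (-16 + 94249) + 42222 = 94233 + 42222 = 136455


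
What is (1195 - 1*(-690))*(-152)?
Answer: -286520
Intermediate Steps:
(1195 - 1*(-690))*(-152) = (1195 + 690)*(-152) = 1885*(-152) = -286520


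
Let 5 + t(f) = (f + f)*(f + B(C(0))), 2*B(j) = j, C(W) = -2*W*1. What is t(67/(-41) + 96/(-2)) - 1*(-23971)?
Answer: 48569296/1681 ≈ 28893.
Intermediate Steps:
C(W) = -2*W
B(j) = j/2
t(f) = -5 + 2*f**2 (t(f) = -5 + (f + f)*(f + (-2*0)/2) = -5 + (2*f)*(f + (1/2)*0) = -5 + (2*f)*(f + 0) = -5 + (2*f)*f = -5 + 2*f**2)
t(67/(-41) + 96/(-2)) - 1*(-23971) = (-5 + 2*(67/(-41) + 96/(-2))**2) - 1*(-23971) = (-5 + 2*(67*(-1/41) + 96*(-1/2))**2) + 23971 = (-5 + 2*(-67/41 - 48)**2) + 23971 = (-5 + 2*(-2035/41)**2) + 23971 = (-5 + 2*(4141225/1681)) + 23971 = (-5 + 8282450/1681) + 23971 = 8274045/1681 + 23971 = 48569296/1681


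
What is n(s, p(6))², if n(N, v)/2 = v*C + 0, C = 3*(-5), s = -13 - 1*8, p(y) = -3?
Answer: 8100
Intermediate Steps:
s = -21 (s = -13 - 8 = -21)
C = -15
n(N, v) = -30*v (n(N, v) = 2*(v*(-15) + 0) = 2*(-15*v + 0) = 2*(-15*v) = -30*v)
n(s, p(6))² = (-30*(-3))² = 90² = 8100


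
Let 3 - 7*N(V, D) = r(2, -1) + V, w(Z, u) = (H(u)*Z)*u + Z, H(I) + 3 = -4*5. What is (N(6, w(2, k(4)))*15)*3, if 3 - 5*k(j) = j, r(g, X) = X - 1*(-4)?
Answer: -270/7 ≈ -38.571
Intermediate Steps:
H(I) = -23 (H(I) = -3 - 4*5 = -3 - 20 = -23)
r(g, X) = 4 + X (r(g, X) = X + 4 = 4 + X)
k(j) = ⅗ - j/5
w(Z, u) = Z - 23*Z*u (w(Z, u) = (-23*Z)*u + Z = -23*Z*u + Z = Z - 23*Z*u)
N(V, D) = -V/7 (N(V, D) = 3/7 - ((4 - 1) + V)/7 = 3/7 - (3 + V)/7 = 3/7 + (-3/7 - V/7) = -V/7)
(N(6, w(2, k(4)))*15)*3 = (-⅐*6*15)*3 = -6/7*15*3 = -90/7*3 = -270/7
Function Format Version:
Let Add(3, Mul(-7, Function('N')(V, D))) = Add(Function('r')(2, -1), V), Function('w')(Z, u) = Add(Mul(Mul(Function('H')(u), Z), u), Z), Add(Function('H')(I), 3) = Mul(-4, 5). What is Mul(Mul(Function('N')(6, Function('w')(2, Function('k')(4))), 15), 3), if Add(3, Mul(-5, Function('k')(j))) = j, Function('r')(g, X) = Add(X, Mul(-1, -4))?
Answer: Rational(-270, 7) ≈ -38.571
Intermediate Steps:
Function('H')(I) = -23 (Function('H')(I) = Add(-3, Mul(-4, 5)) = Add(-3, -20) = -23)
Function('r')(g, X) = Add(4, X) (Function('r')(g, X) = Add(X, 4) = Add(4, X))
Function('k')(j) = Add(Rational(3, 5), Mul(Rational(-1, 5), j))
Function('w')(Z, u) = Add(Z, Mul(-23, Z, u)) (Function('w')(Z, u) = Add(Mul(Mul(-23, Z), u), Z) = Add(Mul(-23, Z, u), Z) = Add(Z, Mul(-23, Z, u)))
Function('N')(V, D) = Mul(Rational(-1, 7), V) (Function('N')(V, D) = Add(Rational(3, 7), Mul(Rational(-1, 7), Add(Add(4, -1), V))) = Add(Rational(3, 7), Mul(Rational(-1, 7), Add(3, V))) = Add(Rational(3, 7), Add(Rational(-3, 7), Mul(Rational(-1, 7), V))) = Mul(Rational(-1, 7), V))
Mul(Mul(Function('N')(6, Function('w')(2, Function('k')(4))), 15), 3) = Mul(Mul(Mul(Rational(-1, 7), 6), 15), 3) = Mul(Mul(Rational(-6, 7), 15), 3) = Mul(Rational(-90, 7), 3) = Rational(-270, 7)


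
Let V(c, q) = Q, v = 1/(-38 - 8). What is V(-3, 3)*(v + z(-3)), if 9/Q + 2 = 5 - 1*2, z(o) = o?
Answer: -1251/46 ≈ -27.196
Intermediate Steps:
v = -1/46 (v = 1/(-46) = -1/46 ≈ -0.021739)
Q = 9 (Q = 9/(-2 + (5 - 1*2)) = 9/(-2 + (5 - 2)) = 9/(-2 + 3) = 9/1 = 9*1 = 9)
V(c, q) = 9
V(-3, 3)*(v + z(-3)) = 9*(-1/46 - 3) = 9*(-139/46) = -1251/46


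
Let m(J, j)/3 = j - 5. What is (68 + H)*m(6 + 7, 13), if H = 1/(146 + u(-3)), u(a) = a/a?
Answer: 79976/49 ≈ 1632.2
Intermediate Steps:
u(a) = 1
H = 1/147 (H = 1/(146 + 1) = 1/147 ≈ 0.0068027)
m(J, j) = -15 + 3*j (m(J, j) = 3*(j - 5) = 3*(-5 + j) = -15 + 3*j)
(68 + H)*m(6 + 7, 13) = (68 + 1/147)*(-15 + 3*13) = 9997*(-15 + 39)/147 = (9997/147)*24 = 79976/49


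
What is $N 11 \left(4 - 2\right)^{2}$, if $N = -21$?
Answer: $-924$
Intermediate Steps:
$N 11 \left(4 - 2\right)^{2} = \left(-21\right) 11 \left(4 - 2\right)^{2} = - 231 \left(4 - 2\right)^{2} = - 231 \cdot 2^{2} = \left(-231\right) 4 = -924$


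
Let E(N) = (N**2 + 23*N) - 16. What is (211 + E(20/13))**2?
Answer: 1547242225/28561 ≈ 54173.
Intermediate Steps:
E(N) = -16 + N**2 + 23*N
(211 + E(20/13))**2 = (211 + (-16 + (20/13)**2 + 23*(20/13)))**2 = (211 + (-16 + 400/169 + 460/13))**2 = (211 + 3676/169)**2 = (39335/169)**2 = 1547242225/28561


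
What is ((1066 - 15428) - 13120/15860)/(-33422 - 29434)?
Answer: 1898287/8307468 ≈ 0.22850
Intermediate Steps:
((1066 - 15428) - 13120/15860)/(-33422 - 29434) = (-14362 - 13120*1/15860)/(-62856) = (-14362 - 656/793)*(-1/62856) = -11389722/793*(-1/62856) = 1898287/8307468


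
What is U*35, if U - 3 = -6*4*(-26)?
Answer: 21945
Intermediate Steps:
U = 627 (U = 3 - 6*4*(-26) = 3 - 24*(-26) = 3 + 624 = 627)
U*35 = 627*35 = 21945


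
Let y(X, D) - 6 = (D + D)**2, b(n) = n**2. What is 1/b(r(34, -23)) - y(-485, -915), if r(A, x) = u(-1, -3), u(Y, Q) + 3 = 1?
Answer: -13395623/4 ≈ -3.3489e+6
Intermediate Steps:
u(Y, Q) = -2 (u(Y, Q) = -3 + 1 = -2)
r(A, x) = -2
y(X, D) = 6 + 4*D**2 (y(X, D) = 6 + (D + D)**2 = 6 + (2*D)**2 = 6 + 4*D**2)
1/b(r(34, -23)) - y(-485, -915) = 1/((-2)**2) - (6 + 4*(-915)**2) = 1/4 - (6 + 4*837225) = 1/4 - (6 + 3348900) = 1/4 - 1*3348906 = 1/4 - 3348906 = -13395623/4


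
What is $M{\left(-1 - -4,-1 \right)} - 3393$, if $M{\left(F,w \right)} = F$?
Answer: $-3390$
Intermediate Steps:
$M{\left(-1 - -4,-1 \right)} - 3393 = \left(-1 - -4\right) - 3393 = \left(-1 + 4\right) - 3393 = 3 - 3393 = -3390$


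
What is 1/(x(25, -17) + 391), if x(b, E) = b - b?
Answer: 1/391 ≈ 0.0025575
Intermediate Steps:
x(b, E) = 0
1/(x(25, -17) + 391) = 1/(0 + 391) = 1/391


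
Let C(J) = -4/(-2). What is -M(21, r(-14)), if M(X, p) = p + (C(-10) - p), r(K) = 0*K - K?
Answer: -2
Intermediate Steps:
C(J) = 2 (C(J) = -4*(-1/2) = 2)
r(K) = -K (r(K) = 0 - K = -K)
M(X, p) = 2 (M(X, p) = p + (2 - p) = 2)
-M(21, r(-14)) = -1*2 = -2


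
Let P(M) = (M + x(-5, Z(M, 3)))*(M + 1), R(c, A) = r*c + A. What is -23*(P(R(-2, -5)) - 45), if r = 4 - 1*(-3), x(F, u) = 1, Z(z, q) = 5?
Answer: -6417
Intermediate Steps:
r = 7 (r = 4 + 3 = 7)
R(c, A) = A + 7*c (R(c, A) = 7*c + A = A + 7*c)
P(M) = (1 + M)² (P(M) = (M + 1)*(M + 1) = (1 + M)*(1 + M) = (1 + M)²)
-23*(P(R(-2, -5)) - 45) = -23*((1 + (-5 + 7*(-2))² + 2*(-5 + 7*(-2))) - 45) = -23*((1 + (-5 - 14)² + 2*(-5 - 14)) - 45) = -23*((1 + (-19)² + 2*(-19)) - 45) = -23*((1 + 361 - 38) - 45) = -23*(324 - 45) = -23*279 = -6417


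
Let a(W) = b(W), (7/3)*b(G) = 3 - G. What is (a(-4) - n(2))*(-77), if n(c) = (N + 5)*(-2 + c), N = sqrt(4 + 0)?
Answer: -231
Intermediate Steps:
N = 2 (N = sqrt(4) = 2)
n(c) = -14 + 7*c (n(c) = (2 + 5)*(-2 + c) = 7*(-2 + c) = -14 + 7*c)
b(G) = 9/7 - 3*G/7 (b(G) = 3*(3 - G)/7 = 9/7 - 3*G/7)
a(W) = 9/7 - 3*W/7
(a(-4) - n(2))*(-77) = ((9/7 - 3/7*(-4)) - (-14 + 7*2))*(-77) = ((9/7 + 12/7) - (-14 + 14))*(-77) = (3 - 1*0)*(-77) = (3 + 0)*(-77) = 3*(-77) = -231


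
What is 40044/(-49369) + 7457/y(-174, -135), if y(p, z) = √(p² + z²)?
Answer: -40044/49369 + 7457*√5389/16167 ≈ 33.049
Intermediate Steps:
40044/(-49369) + 7457/y(-174, -135) = 40044/(-49369) + 7457/(√((-174)² + (-135)²)) = 40044*(-1/49369) + 7457/(√(30276 + 18225)) = -40044/49369 + 7457/(√48501) = -40044/49369 + 7457/((3*√5389)) = -40044/49369 + 7457*(√5389/16167) = -40044/49369 + 7457*√5389/16167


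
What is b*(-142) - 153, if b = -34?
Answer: 4675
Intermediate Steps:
b*(-142) - 153 = -34*(-142) - 153 = 4828 - 153 = 4675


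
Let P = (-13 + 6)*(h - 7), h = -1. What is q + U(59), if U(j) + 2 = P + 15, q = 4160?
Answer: 4229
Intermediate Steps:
P = 56 (P = (-13 + 6)*(-1 - 7) = -7*(-8) = 56)
U(j) = 69 (U(j) = -2 + (56 + 15) = -2 + 71 = 69)
q + U(59) = 4160 + 69 = 4229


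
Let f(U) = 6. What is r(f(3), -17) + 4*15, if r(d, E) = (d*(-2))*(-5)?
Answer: 120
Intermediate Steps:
r(d, E) = 10*d (r(d, E) = -2*d*(-5) = 10*d)
r(f(3), -17) + 4*15 = 10*6 + 4*15 = 60 + 60 = 120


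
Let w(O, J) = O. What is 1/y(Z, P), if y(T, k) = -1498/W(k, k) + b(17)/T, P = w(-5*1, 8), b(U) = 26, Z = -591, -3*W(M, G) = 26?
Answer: 7683/1327639 ≈ 0.0057870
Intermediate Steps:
W(M, G) = -26/3 (W(M, G) = -1/3*26 = -26/3)
P = -5 (P = -5*1 = -5)
y(T, k) = 2247/13 + 26/T (y(T, k) = -1498/(-26/3) + 26/T = -1498*(-3/26) + 26/T = 2247/13 + 26/T)
1/y(Z, P) = 1/(2247/13 + 26/(-591)) = 1/(2247/13 + 26*(-1/591)) = 1/(2247/13 - 26/591) = 1/(1327639/7683) = 7683/1327639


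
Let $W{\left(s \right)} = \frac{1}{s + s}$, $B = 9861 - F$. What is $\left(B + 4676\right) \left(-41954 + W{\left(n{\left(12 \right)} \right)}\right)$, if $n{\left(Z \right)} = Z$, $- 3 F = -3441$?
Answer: $- \frac{6741162025}{12} \approx -5.6176 \cdot 10^{8}$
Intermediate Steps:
$F = 1147$ ($F = \left(- \frac{1}{3}\right) \left(-3441\right) = 1147$)
$B = 8714$ ($B = 9861 - 1147 = 8714$)
$W{\left(s \right)} = \frac{1}{2 s}$
$\left(B + 4676\right) \left(-41954 + W{\left(n{\left(12 \right)} \right)}\right) = \left(8714 + 4676\right) \left(-41954 + \frac{1}{2 \cdot 12}\right) = 13390 \left(-41954 + \frac{1}{2} \cdot \frac{1}{12}\right) = 13390 \left(-41954 + \frac{1}{24}\right) = 13390 \left(- \frac{1006895}{24}\right) = - \frac{6741162025}{12}$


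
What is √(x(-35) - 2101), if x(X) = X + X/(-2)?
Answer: I*√8474/2 ≈ 46.027*I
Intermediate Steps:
x(X) = X/2 (x(X) = X - X/2 = X/2)
√(x(-35) - 2101) = √((½)*(-35) - 2101) = √(-35/2 - 2101) = √(-4237/2) = I*√8474/2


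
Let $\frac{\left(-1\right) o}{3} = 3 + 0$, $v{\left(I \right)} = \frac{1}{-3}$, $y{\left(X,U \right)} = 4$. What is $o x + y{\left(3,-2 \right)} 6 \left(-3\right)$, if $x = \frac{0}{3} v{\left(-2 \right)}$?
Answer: $-72$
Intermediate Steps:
$v{\left(I \right)} = - \frac{1}{3}$
$o = -9$ ($o = - 3 \left(3 + 0\right) = \left(-3\right) 3 = -9$)
$x = 0$ ($x = \frac{0}{3} \left(- \frac{1}{3}\right) = 0 \cdot \frac{1}{3} \left(- \frac{1}{3}\right) = 0 \left(- \frac{1}{3}\right) = 0$)
$o x + y{\left(3,-2 \right)} 6 \left(-3\right) = \left(-9\right) 0 + 4 \cdot 6 \left(-3\right) = 0 + 24 \left(-3\right) = 0 - 72 = -72$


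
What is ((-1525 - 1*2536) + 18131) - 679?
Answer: 13391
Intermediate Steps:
((-1525 - 1*2536) + 18131) - 679 = ((-1525 - 2536) + 18131) - 679 = (-4061 + 18131) - 679 = 14070 - 679 = 13391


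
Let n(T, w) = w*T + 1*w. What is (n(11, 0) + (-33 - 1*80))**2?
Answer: 12769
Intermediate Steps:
n(T, w) = w + T*w (n(T, w) = T*w + w = w + T*w)
(n(11, 0) + (-33 - 1*80))**2 = (0*(1 + 11) + (-33 - 1*80))**2 = (0*12 + (-33 - 80))**2 = (0 - 113)**2 = (-113)**2 = 12769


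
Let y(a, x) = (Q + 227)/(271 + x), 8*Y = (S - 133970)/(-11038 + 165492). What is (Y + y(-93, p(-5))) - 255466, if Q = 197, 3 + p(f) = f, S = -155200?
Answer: -41509324405199/162485608 ≈ -2.5546e+5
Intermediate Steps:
p(f) = -3 + f
Y = -144585/617816 (Y = ((-155200 - 133970)/(-11038 + 165492))/8 = (-289170/154454)/8 = (-289170*1/154454)/8 = (⅛)*(-144585/77227) = -144585/617816 ≈ -0.23403)
y(a, x) = 424/(271 + x) (y(a, x) = (197 + 227)/(271 + x) = 424/(271 + x))
(Y + y(-93, p(-5))) - 255466 = (-144585/617816 + 424/(271 + (-3 - 5))) - 255466 = (-144585/617816 + 424/(271 - 8)) - 255466 = (-144585/617816 + 424/263) - 255466 = 223928129/162485608 - 255466 = -41509324405199/162485608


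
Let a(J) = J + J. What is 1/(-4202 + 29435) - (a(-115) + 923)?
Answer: -17486468/25233 ≈ -693.00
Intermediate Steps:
a(J) = 2*J
1/(-4202 + 29435) - (a(-115) + 923) = 1/(-4202 + 29435) - (2*(-115) + 923) = 1/25233 - (-230 + 923) = 1/25233 - 1*693 = 1/25233 - 693 = -17486468/25233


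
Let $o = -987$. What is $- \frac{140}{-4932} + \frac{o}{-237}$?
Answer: $\frac{408422}{97407} \approx 4.1929$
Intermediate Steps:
$- \frac{140}{-4932} + \frac{o}{-237} = - \frac{140}{-4932} - \frac{987}{-237} = \left(-140\right) \left(- \frac{1}{4932}\right) - - \frac{329}{79} = \frac{35}{1233} + \frac{329}{79} = \frac{408422}{97407}$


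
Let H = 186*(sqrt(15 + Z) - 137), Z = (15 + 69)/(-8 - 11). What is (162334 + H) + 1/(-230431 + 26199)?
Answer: 27949557663/204232 + 186*sqrt(3819)/19 ≈ 1.3746e+5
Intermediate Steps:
Z = -84/19 (Z = 84/(-19) = 84*(-1/19) = -84/19 ≈ -4.4211)
H = -25482 + 186*sqrt(3819)/19 (H = 186*(sqrt(15 - 84/19) - 137) = 186*(sqrt(201/19) - 137) = 186*(sqrt(3819)/19 - 137) = 186*(-137 + sqrt(3819)/19) = -25482 + 186*sqrt(3819)/19 ≈ -24877.)
(162334 + H) + 1/(-230431 + 26199) = (162334 + (-25482 + 186*sqrt(3819)/19)) + 1/(-230431 + 26199) = (136852 + 186*sqrt(3819)/19) + 1/(-204232) = (136852 + 186*sqrt(3819)/19) - 1/204232 = 27949557663/204232 + 186*sqrt(3819)/19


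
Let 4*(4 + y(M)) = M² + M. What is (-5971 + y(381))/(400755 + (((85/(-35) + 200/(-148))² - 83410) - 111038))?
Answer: 4079933501/27680476616 ≈ 0.14739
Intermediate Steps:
y(M) = -4 + M/4 + M²/4 (y(M) = -4 + (M² + M)/4 = -4 + (M + M²)/4 = -4 + (M/4 + M²/4) = -4 + M/4 + M²/4)
(-5971 + y(381))/(400755 + (((85/(-35) + 200/(-148))² - 83410) - 111038)) = (-5971 + (-4 + (¼)*381 + (¼)*381²))/(400755 + (((85/(-35) + 200/(-148))² - 83410) - 111038)) = (-5971 + (-4 + 381/4 + (¼)*145161))/(400755 + (((85*(-1/35) + 200*(-1/148))² - 83410) - 111038)) = (-5971 + (-4 + 381/4 + 145161/4))/(400755 + (((-17/7 - 50/37)² - 83410) - 111038)) = (-5971 + 72763/2)/(400755 + (((-979/259)² - 83410) - 111038)) = 60821/(2*(400755 + ((958441/67081 - 83410) - 111038))) = 60821/(2*(400755 + (-5594267769/67081 - 111038))) = 60821/(2*(400755 - 13042807847/67081)) = 60821/(2*(13840238308/67081)) = (60821/2)*(67081/13840238308) = 4079933501/27680476616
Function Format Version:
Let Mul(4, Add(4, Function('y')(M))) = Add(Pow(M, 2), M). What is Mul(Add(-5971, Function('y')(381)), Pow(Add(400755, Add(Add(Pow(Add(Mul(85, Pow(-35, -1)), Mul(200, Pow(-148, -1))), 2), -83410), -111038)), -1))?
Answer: Rational(4079933501, 27680476616) ≈ 0.14739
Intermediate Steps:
Function('y')(M) = Add(-4, Mul(Rational(1, 4), M), Mul(Rational(1, 4), Pow(M, 2))) (Function('y')(M) = Add(-4, Mul(Rational(1, 4), Add(Pow(M, 2), M))) = Add(-4, Mul(Rational(1, 4), Add(M, Pow(M, 2)))) = Add(-4, Add(Mul(Rational(1, 4), M), Mul(Rational(1, 4), Pow(M, 2)))) = Add(-4, Mul(Rational(1, 4), M), Mul(Rational(1, 4), Pow(M, 2))))
Mul(Add(-5971, Function('y')(381)), Pow(Add(400755, Add(Add(Pow(Add(Mul(85, Pow(-35, -1)), Mul(200, Pow(-148, -1))), 2), -83410), -111038)), -1)) = Mul(Add(-5971, Add(-4, Mul(Rational(1, 4), 381), Mul(Rational(1, 4), Pow(381, 2)))), Pow(Add(400755, Add(Add(Pow(Add(Mul(85, Pow(-35, -1)), Mul(200, Pow(-148, -1))), 2), -83410), -111038)), -1)) = Mul(Add(-5971, Add(-4, Rational(381, 4), Mul(Rational(1, 4), 145161))), Pow(Add(400755, Add(Add(Pow(Add(Mul(85, Rational(-1, 35)), Mul(200, Rational(-1, 148))), 2), -83410), -111038)), -1)) = Mul(Add(-5971, Add(-4, Rational(381, 4), Rational(145161, 4))), Pow(Add(400755, Add(Add(Pow(Add(Rational(-17, 7), Rational(-50, 37)), 2), -83410), -111038)), -1)) = Mul(Add(-5971, Rational(72763, 2)), Pow(Add(400755, Add(Add(Pow(Rational(-979, 259), 2), -83410), -111038)), -1)) = Mul(Rational(60821, 2), Pow(Add(400755, Add(Add(Rational(958441, 67081), -83410), -111038)), -1)) = Mul(Rational(60821, 2), Pow(Add(400755, Add(Rational(-5594267769, 67081), -111038)), -1)) = Mul(Rational(60821, 2), Pow(Add(400755, Rational(-13042807847, 67081)), -1)) = Mul(Rational(60821, 2), Pow(Rational(13840238308, 67081), -1)) = Mul(Rational(60821, 2), Rational(67081, 13840238308)) = Rational(4079933501, 27680476616)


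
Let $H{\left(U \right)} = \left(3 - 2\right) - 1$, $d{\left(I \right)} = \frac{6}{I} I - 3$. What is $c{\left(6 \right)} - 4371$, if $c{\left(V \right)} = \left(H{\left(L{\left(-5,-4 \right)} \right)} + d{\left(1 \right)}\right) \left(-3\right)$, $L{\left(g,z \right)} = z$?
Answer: $-4380$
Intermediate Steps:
$d{\left(I \right)} = 3$ ($d{\left(I \right)} = 6 - 3 = 3$)
$H{\left(U \right)} = 0$ ($H{\left(U \right)} = 1 - 1 = 0$)
$c{\left(V \right)} = -9$ ($c{\left(V \right)} = \left(0 + 3\right) \left(-3\right) = 3 \left(-3\right) = -9$)
$c{\left(6 \right)} - 4371 = -9 - 4371 = -4380$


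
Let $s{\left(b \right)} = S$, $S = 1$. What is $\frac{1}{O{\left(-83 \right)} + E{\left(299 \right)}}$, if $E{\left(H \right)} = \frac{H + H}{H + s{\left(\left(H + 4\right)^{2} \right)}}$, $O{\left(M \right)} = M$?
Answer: $- \frac{150}{12151} \approx -0.012345$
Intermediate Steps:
$s{\left(b \right)} = 1$
$E{\left(H \right)} = \frac{2 H}{1 + H}$ ($E{\left(H \right)} = \frac{H + H}{H + 1} = \frac{2 H}{1 + H}$)
$\frac{1}{O{\left(-83 \right)} + E{\left(299 \right)}} = \frac{1}{-83 + 2 \cdot 299 \frac{1}{1 + 299}} = \frac{1}{-83 + 2 \cdot 299 \cdot \frac{1}{300}} = \frac{1}{-83 + \frac{299}{150}} = \frac{1}{- \frac{12151}{150}} = - \frac{150}{12151}$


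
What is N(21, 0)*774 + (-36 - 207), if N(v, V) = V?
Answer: -243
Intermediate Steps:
N(21, 0)*774 + (-36 - 207) = 0*774 + (-36 - 207) = 0 - 243 = -243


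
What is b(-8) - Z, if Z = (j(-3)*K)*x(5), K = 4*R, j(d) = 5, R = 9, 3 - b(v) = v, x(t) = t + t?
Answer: -1789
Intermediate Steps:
x(t) = 2*t
b(v) = 3 - v
K = 36 (K = 4*9 = 36)
Z = 1800 (Z = (5*36)*(2*5) = 180*10 = 1800)
b(-8) - Z = (3 - 1*(-8)) - 1*1800 = (3 + 8) - 1800 = 11 - 1800 = -1789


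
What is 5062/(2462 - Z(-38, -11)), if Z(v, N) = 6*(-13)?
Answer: 2531/1270 ≈ 1.9929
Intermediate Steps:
Z(v, N) = -78
5062/(2462 - Z(-38, -11)) = 5062/(2462 - 1*(-78)) = 5062/(2462 + 78) = 5062/2540 = 5062*(1/2540) = 2531/1270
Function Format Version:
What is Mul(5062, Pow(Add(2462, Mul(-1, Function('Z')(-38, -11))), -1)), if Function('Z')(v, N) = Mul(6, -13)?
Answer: Rational(2531, 1270) ≈ 1.9929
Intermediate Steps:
Function('Z')(v, N) = -78
Mul(5062, Pow(Add(2462, Mul(-1, Function('Z')(-38, -11))), -1)) = Mul(5062, Pow(Add(2462, Mul(-1, -78)), -1)) = Mul(5062, Pow(Add(2462, 78), -1)) = Mul(5062, Pow(2540, -1)) = Mul(5062, Rational(1, 2540)) = Rational(2531, 1270)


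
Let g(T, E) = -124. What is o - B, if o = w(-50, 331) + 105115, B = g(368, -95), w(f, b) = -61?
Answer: 105178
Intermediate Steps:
B = -124
o = 105054 (o = -61 + 105115 = 105054)
o - B = 105054 - 1*(-124) = 105054 + 124 = 105178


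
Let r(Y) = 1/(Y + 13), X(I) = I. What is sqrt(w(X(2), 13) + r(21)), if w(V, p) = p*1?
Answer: sqrt(15062)/34 ≈ 3.6096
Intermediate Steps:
w(V, p) = p
r(Y) = 1/(13 + Y)
sqrt(w(X(2), 13) + r(21)) = sqrt(13 + 1/(13 + 21)) = sqrt(13 + 1/34) = sqrt(443/34) = sqrt(15062)/34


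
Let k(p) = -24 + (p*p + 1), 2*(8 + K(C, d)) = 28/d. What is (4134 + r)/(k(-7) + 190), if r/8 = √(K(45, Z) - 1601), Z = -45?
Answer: 689/36 + I*√362095/405 ≈ 19.139 + 1.4858*I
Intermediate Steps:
K(C, d) = -8 + 14/d (K(C, d) = -8 + (28/d)/2 = -8 + 14/d)
k(p) = -23 + p² (k(p) = -24 + (p² + 1) = -24 + (1 + p²) = -23 + p²)
r = 8*I*√362095/15 (r = 8*√((-8 + 14/(-45)) - 1601) = 8*√((-8 + 14*(-1/45)) - 1601) = 8*√((-8 - 14/45) - 1601) = 8*√(-374/45 - 1601) = 8*√(-72419/45) = 8*(I*√362095/15) = 8*I*√362095/15 ≈ 320.93*I)
(4134 + r)/(k(-7) + 190) = (4134 + 8*I*√362095/15)/((-23 + (-7)²) + 190) = (4134 + 8*I*√362095/15)/((-23 + 49) + 190) = (4134 + 8*I*√362095/15)/(26 + 190) = (4134 + 8*I*√362095/15)/216 = (4134 + 8*I*√362095/15)*(1/216) = 689/36 + I*√362095/405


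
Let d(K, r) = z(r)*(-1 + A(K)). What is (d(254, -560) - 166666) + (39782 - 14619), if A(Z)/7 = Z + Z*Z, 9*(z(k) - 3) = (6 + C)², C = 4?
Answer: 56306876/9 ≈ 6.2563e+6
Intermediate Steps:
z(k) = 127/9 (z(k) = 3 + (6 + 4)²/9 = 3 + (⅑)*10² = 3 + (⅑)*100 = 3 + 100/9 = 127/9)
A(Z) = 7*Z + 7*Z² (A(Z) = 7*(Z + Z*Z) = 7*(Z + Z²) = 7*Z + 7*Z²)
d(K, r) = -127/9 + 889*K*(1 + K)/9 (d(K, r) = 127*(-1 + 7*K*(1 + K))/9 = -127/9 + 889*K*(1 + K)/9)
(d(254, -560) - 166666) + (39782 - 14619) = ((-127/9 + (889/9)*254*(1 + 254)) - 166666) + (39782 - 14619) = ((-127/9 + (889/9)*254*255) - 166666) + 25163 = ((-127/9 + 19193510/3) - 166666) + 25163 = (57580403/9 - 166666) + 25163 = 56080409/9 + 25163 = 56306876/9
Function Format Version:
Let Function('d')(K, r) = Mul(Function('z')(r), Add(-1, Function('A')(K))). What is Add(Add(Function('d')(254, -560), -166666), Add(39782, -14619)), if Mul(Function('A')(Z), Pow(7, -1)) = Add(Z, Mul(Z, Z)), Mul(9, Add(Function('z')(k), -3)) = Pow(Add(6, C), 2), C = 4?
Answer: Rational(56306876, 9) ≈ 6.2563e+6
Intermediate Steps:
Function('z')(k) = Rational(127, 9) (Function('z')(k) = Add(3, Mul(Rational(1, 9), Pow(Add(6, 4), 2))) = Add(3, Mul(Rational(1, 9), Pow(10, 2))) = Add(3, Mul(Rational(1, 9), 100)) = Add(3, Rational(100, 9)) = Rational(127, 9))
Function('A')(Z) = Add(Mul(7, Z), Mul(7, Pow(Z, 2))) (Function('A')(Z) = Mul(7, Add(Z, Mul(Z, Z))) = Mul(7, Add(Z, Pow(Z, 2))) = Add(Mul(7, Z), Mul(7, Pow(Z, 2))))
Function('d')(K, r) = Add(Rational(-127, 9), Mul(Rational(889, 9), K, Add(1, K))) (Function('d')(K, r) = Mul(Rational(127, 9), Add(-1, Mul(7, K, Add(1, K)))) = Add(Rational(-127, 9), Mul(Rational(889, 9), K, Add(1, K))))
Add(Add(Function('d')(254, -560), -166666), Add(39782, -14619)) = Add(Add(Add(Rational(-127, 9), Mul(Rational(889, 9), 254, Add(1, 254))), -166666), Add(39782, -14619)) = Add(Add(Add(Rational(-127, 9), Mul(Rational(889, 9), 254, 255)), -166666), 25163) = Add(Add(Add(Rational(-127, 9), Rational(19193510, 3)), -166666), 25163) = Add(Add(Rational(57580403, 9), -166666), 25163) = Add(Rational(56080409, 9), 25163) = Rational(56306876, 9)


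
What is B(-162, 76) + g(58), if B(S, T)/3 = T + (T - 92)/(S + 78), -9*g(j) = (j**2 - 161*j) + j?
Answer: 18604/21 ≈ 885.90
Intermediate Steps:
g(j) = -j**2/9 + 160*j/9 (g(j) = -((j**2 - 161*j) + j)/9 = -(j**2 - 160*j)/9 = -j**2/9 + 160*j/9)
B(S, T) = 3*T + 3*(-92 + T)/(78 + S) (B(S, T) = 3*(T + (T - 92)/(S + 78)) = 3*(T + (-92 + T)/(78 + S)) = 3*T + 3*(-92 + T)/(78 + S))
B(-162, 76) + g(58) = 3*(-92 + 79*76 - 162*76)/(78 - 162) + (1/9)*58*(160 - 1*58) = 3*(-92 + 6004 - 12312)/(-84) + (1/9)*58*(160 - 58) = 3*(-1/84)*(-6400) + (1/9)*58*102 = 1600/7 + 1972/3 = 18604/21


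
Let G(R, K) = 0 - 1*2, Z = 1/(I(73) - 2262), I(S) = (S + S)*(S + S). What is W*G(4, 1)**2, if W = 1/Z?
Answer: 76216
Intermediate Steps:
I(S) = 4*S**2 (I(S) = (2*S)*(2*S) = 4*S**2)
Z = 1/19054 (Z = 1/(4*73**2 - 2262) = 1/(4*5329 - 2262) = 1/(21316 - 2262) = 1/19054 ≈ 5.2482e-5)
G(R, K) = -2 (G(R, K) = 0 - 2 = -2)
W = 19054 (W = 1/(1/19054) = 19054)
W*G(4, 1)**2 = 19054*(-2)**2 = 19054*4 = 76216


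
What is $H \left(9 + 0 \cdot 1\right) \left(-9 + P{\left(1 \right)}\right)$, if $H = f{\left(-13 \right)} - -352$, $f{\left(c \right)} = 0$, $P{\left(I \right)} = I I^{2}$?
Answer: $-25344$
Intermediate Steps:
$P{\left(I \right)} = I^{3}$
$H = 352$ ($H = 0 - -352 = 0 + 352 = 352$)
$H \left(9 + 0 \cdot 1\right) \left(-9 + P{\left(1 \right)}\right) = 352 \left(9 + 0 \cdot 1\right) \left(-9 + 1^{3}\right) = 352 \left(9 + 0\right) \left(-9 + 1\right) = 352 \cdot 9 \left(-8\right) = 352 \left(-72\right) = -25344$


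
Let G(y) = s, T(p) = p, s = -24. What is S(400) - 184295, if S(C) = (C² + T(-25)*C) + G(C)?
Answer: -34319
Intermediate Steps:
G(y) = -24
S(C) = -24 + C² - 25*C (S(C) = (C² - 25*C) - 24 = -24 + C² - 25*C)
S(400) - 184295 = (-24 + 400² - 25*400) - 184295 = (-24 + 160000 - 10000) - 184295 = 149976 - 184295 = -34319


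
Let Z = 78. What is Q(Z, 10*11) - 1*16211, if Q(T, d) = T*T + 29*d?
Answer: -6937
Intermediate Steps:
Q(T, d) = T² + 29*d
Q(Z, 10*11) - 1*16211 = (78² + 29*(10*11)) - 1*16211 = (6084 + 29*110) - 16211 = (6084 + 3190) - 16211 = 9274 - 16211 = -6937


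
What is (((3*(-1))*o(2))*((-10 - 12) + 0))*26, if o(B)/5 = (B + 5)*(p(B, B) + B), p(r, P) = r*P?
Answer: 360360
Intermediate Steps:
p(r, P) = P*r
o(B) = 5*(5 + B)*(B + B²) (o(B) = 5*((B + 5)*(B*B + B)) = 5*((5 + B)*(B² + B)) = 5*((5 + B)*(B + B²)) = 5*(5 + B)*(B + B²))
(((3*(-1))*o(2))*((-10 - 12) + 0))*26 = (((3*(-1))*(5*2*(5 + 2² + 6*2)))*((-10 - 12) + 0))*26 = ((-15*2*(5 + 4 + 12))*(-22 + 0))*26 = (-15*2*21*(-22))*26 = (-3*210*(-22))*26 = -630*(-22)*26 = 13860*26 = 360360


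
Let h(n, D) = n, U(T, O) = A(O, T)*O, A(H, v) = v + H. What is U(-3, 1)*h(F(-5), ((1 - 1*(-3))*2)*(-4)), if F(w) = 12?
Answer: -24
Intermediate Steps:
A(H, v) = H + v
U(T, O) = O*(O + T) (U(T, O) = (O + T)*O = O*(O + T))
U(-3, 1)*h(F(-5), ((1 - 1*(-3))*2)*(-4)) = (1*(1 - 3))*12 = (1*(-2))*12 = -2*12 = -24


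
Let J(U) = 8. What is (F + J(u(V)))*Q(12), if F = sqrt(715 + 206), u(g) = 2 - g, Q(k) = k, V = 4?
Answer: 96 + 12*sqrt(921) ≈ 460.18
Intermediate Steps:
F = sqrt(921) ≈ 30.348
(F + J(u(V)))*Q(12) = (sqrt(921) + 8)*12 = (8 + sqrt(921))*12 = 96 + 12*sqrt(921)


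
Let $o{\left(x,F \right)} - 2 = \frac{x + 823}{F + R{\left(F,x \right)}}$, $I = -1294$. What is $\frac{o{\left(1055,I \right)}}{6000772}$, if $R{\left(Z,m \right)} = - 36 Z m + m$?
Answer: $\frac{24573410}{73728306655033} \approx 3.333 \cdot 10^{-7}$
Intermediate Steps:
$R{\left(Z,m \right)} = m - 36 Z m$ ($R{\left(Z,m \right)} = - 36 Z m + m = m - 36 Z m$)
$o{\left(x,F \right)} = 2 + \frac{823 + x}{F + x \left(1 - 36 F\right)}$ ($o{\left(x,F \right)} = 2 + \frac{x + 823}{F + x \left(1 - 36 F\right)} = 2 + \frac{823 + x}{F + x \left(1 - 36 F\right)}$)
$\frac{o{\left(1055,I \right)}}{6000772} = \frac{\frac{1}{\left(-1\right) \left(-1294\right) - 1055 + 36 \left(-1294\right) 1055} \left(-823 - 3165 - -2588 + 72 \left(-1294\right) 1055\right)}{6000772} = \frac{-823 - 3165 + 2588 - 98292240}{1294 - 1055 - 49146120} \cdot \frac{1}{6000772} = \frac{1}{-49145881} \left(-98293640\right) \frac{1}{6000772} = \left(- \frac{1}{49145881}\right) \left(-98293640\right) \frac{1}{6000772} = \frac{98293640}{49145881} \cdot \frac{1}{6000772} = \frac{24573410}{73728306655033}$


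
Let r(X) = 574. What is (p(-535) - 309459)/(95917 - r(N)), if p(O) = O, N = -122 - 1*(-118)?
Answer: -309994/95343 ≈ -3.2514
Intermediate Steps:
N = -4 (N = -122 + 118 = -4)
(p(-535) - 309459)/(95917 - r(N)) = (-535 - 309459)/(95917 - 1*574) = -309994/(95917 - 574) = -309994/95343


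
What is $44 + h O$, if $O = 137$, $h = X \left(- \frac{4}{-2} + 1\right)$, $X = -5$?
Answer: $-2011$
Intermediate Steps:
$h = -15$ ($h = - 5 \left(- \frac{4}{-2} + 1\right) = - 5 \left(\left(-4\right) \left(- \frac{1}{2}\right) + 1\right) = - 5 \left(2 + 1\right) = \left(-5\right) 3 = -15$)
$44 + h O = 44 - 2055 = -2011$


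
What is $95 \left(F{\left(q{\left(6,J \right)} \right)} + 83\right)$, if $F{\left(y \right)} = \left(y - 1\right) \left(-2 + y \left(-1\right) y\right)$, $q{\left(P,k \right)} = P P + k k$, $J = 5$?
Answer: $-21213215$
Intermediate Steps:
$q{\left(P,k \right)} = P^{2} + k^{2}$
$F{\left(y \right)} = \left(-1 + y\right) \left(-2 - y^{2}\right)$ ($F{\left(y \right)} = \left(-1 + y\right) \left(-2 + - y y\right) = \left(-1 + y\right) \left(-2 - y^{2}\right)$)
$95 \left(F{\left(q{\left(6,J \right)} \right)} + 83\right) = 95 \left(\left(2 + \left(6^{2} + 5^{2}\right)^{2} - \left(6^{2} + 5^{2}\right)^{3} - 2 \left(6^{2} + 5^{2}\right)\right) + 83\right) = 95 \left(\left(2 + \left(36 + 25\right)^{2} - \left(36 + 25\right)^{3} - 2 \left(36 + 25\right)\right) + 83\right) = 95 \left(\left(2 + 61^{2} - 61^{3} - 122\right) + 83\right) = 95 \left(\left(2 + 3721 - 226981 - 122\right) + 83\right) = 95 \left(-223380 + 83\right) = 95 \left(-223297\right) = -21213215$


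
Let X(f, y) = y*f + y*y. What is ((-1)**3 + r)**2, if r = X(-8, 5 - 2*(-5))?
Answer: 10816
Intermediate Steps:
X(f, y) = y**2 + f*y (X(f, y) = f*y + y**2 = y**2 + f*y)
r = 105 (r = (5 - 2*(-5))*(-8 + (5 - 2*(-5))) = (5 + 10)*(-8 + (5 + 10)) = 15*(-8 + 15) = 15*7 = 105)
((-1)**3 + r)**2 = ((-1)**3 + 105)**2 = (-1 + 105)**2 = 104**2 = 10816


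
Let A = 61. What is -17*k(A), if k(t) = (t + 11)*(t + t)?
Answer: -149328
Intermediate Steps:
k(t) = 2*t*(11 + t) (k(t) = (11 + t)*(2*t) = 2*t*(11 + t))
-17*k(A) = -34*61*(11 + 61) = -34*61*72 = -17*8784 = -149328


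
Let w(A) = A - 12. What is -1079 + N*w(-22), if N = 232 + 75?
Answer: -11517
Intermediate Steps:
w(A) = -12 + A
N = 307
-1079 + N*w(-22) = -1079 + 307*(-12 - 22) = -1079 + 307*(-34) = -1079 - 10438 = -11517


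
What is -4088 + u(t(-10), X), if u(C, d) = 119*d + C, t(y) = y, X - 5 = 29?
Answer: -52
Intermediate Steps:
X = 34 (X = 5 + 29 = 34)
u(C, d) = C + 119*d
-4088 + u(t(-10), X) = -4088 + (-10 + 119*34) = -4088 + (-10 + 4046) = -4088 + 4036 = -52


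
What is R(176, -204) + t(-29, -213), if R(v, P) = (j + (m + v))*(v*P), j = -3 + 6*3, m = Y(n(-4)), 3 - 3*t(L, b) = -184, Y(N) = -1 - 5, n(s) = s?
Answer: -19926533/3 ≈ -6.6422e+6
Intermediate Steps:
Y(N) = -6
t(L, b) = 187/3 (t(L, b) = 1 - 1/3*(-184) = 1 + 184/3 = 187/3)
m = -6
j = 15 (j = -3 + 18 = 15)
R(v, P) = P*v*(9 + v) (R(v, P) = (15 + (-6 + v))*(v*P) = (9 + v)*(P*v) = P*v*(9 + v))
R(176, -204) + t(-29, -213) = -204*176*(9 + 176) + 187/3 = -204*176*185 + 187/3 = -6642240 + 187/3 = -19926533/3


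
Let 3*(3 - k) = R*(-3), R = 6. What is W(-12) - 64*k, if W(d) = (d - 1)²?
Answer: -407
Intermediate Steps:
k = 9 (k = 3 - 2*(-3) = 3 - ⅓*(-18) = 3 + 6 = 9)
W(d) = (-1 + d)²
W(-12) - 64*k = (-1 - 12)² - 64*9 = (-13)² - 576 = 169 - 576 = -407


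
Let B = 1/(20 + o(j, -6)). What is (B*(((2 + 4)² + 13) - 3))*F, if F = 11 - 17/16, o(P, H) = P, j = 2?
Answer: 3657/176 ≈ 20.778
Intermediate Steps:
B = 1/22 (B = 1/(20 + 2) = 1/22 ≈ 0.045455)
F = 159/16 (F = 11 - 17*1/16 = 11 - 17/16 = 159/16 ≈ 9.9375)
(B*(((2 + 4)² + 13) - 3))*F = ((((2 + 4)² + 13) - 3)/22)*(159/16) = (((6² + 13) - 3)/22)*(159/16) = (((36 + 13) - 3)/22)*(159/16) = ((49 - 3)/22)*(159/16) = ((1/22)*46)*(159/16) = (23/11)*(159/16) = 3657/176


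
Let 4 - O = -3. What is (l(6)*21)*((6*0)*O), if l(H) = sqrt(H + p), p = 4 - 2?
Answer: 0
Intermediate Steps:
p = 2
O = 7 (O = 4 - 1*(-3) = 4 + 3 = 7)
l(H) = sqrt(2 + H) (l(H) = sqrt(H + 2) = sqrt(2 + H))
(l(6)*21)*((6*0)*O) = (sqrt(2 + 6)*21)*((6*0)*7) = (sqrt(8)*21)*(0*7) = ((2*sqrt(2))*21)*0 = (42*sqrt(2))*0 = 0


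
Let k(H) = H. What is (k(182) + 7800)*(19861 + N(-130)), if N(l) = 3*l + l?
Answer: 154379862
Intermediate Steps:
N(l) = 4*l
(k(182) + 7800)*(19861 + N(-130)) = (182 + 7800)*(19861 + 4*(-130)) = 7982*(19861 - 520) = 7982*19341 = 154379862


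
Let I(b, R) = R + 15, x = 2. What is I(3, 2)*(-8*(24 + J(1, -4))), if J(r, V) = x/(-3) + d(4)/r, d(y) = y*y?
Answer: -16048/3 ≈ -5349.3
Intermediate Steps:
d(y) = y**2
I(b, R) = 15 + R
J(r, V) = -2/3 + 16/r (J(r, V) = 2/(-3) + 4**2/r = 2*(-1/3) + 16/r = -2/3 + 16/r)
I(3, 2)*(-8*(24 + J(1, -4))) = (15 + 2)*(-8*(24 + (-2/3 + 16/1))) = 17*(-8*(24 + (-2/3 + 16*1))) = 17*(-8*(24 + (-2/3 + 16))) = 17*(-8*(24 + 46/3)) = 17*(-8*118/3) = 17*(-944/3) = -16048/3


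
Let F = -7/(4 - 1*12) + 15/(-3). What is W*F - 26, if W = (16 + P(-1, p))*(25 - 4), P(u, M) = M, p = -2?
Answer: -4955/4 ≈ -1238.8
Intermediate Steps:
F = -33/8 (F = -7/(4 - 12) + 15*(-1/3) = -7/(-8) - 5 = -7*(-1/8) - 5 = 7/8 - 5 = -33/8 ≈ -4.1250)
W = 294 (W = (16 - 2)*(25 - 4) = 14*21 = 294)
W*F - 26 = 294*(-33/8) - 26 = -4851/4 - 26 = -4955/4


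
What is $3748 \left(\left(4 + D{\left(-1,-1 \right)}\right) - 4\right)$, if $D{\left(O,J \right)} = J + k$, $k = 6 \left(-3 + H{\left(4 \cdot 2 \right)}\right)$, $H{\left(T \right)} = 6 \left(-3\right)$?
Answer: $-475996$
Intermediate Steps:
$H{\left(T \right)} = -18$
$k = -126$ ($k = 6 \left(-3 - 18\right) = 6 \left(-21\right) = -126$)
$D{\left(O,J \right)} = -126 + J$ ($D{\left(O,J \right)} = J - 126 = -126 + J$)
$3748 \left(\left(4 + D{\left(-1,-1 \right)}\right) - 4\right) = 3748 \left(\left(4 - 127\right) - 4\right) = 3748 \left(-123 - 4\right) = 3748 \left(-127\right) = -475996$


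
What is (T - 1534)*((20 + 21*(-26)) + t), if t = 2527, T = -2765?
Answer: -8602299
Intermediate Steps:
(T - 1534)*((20 + 21*(-26)) + t) = (-2765 - 1534)*((20 + 21*(-26)) + 2527) = -4299*((20 - 546) + 2527) = -4299*(-526 + 2527) = -4299*2001 = -8602299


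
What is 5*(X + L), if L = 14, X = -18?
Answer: -20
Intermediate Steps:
5*(X + L) = 5*(-18 + 14) = 5*(-4) = -20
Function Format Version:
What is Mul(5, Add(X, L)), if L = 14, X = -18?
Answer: -20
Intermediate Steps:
Mul(5, Add(X, L)) = Mul(5, Add(-18, 14)) = Mul(5, -4) = -20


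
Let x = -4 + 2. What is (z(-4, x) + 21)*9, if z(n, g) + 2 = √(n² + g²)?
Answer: 171 + 18*√5 ≈ 211.25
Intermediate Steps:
x = -2
z(n, g) = -2 + √(g² + n²) (z(n, g) = -2 + √(n² + g²) = -2 + √(g² + n²))
(z(-4, x) + 21)*9 = ((-2 + √((-2)² + (-4)²)) + 21)*9 = ((-2 + √(4 + 16)) + 21)*9 = ((-2 + √20) + 21)*9 = ((-2 + 2*√5) + 21)*9 = (19 + 2*√5)*9 = 171 + 18*√5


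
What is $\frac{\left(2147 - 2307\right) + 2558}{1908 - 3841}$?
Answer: $- \frac{2398}{1933} \approx -1.2406$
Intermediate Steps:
$\frac{\left(2147 - 2307\right) + 2558}{1908 - 3841} = \frac{-160 + 2558}{-1933} = 2398 \left(- \frac{1}{1933}\right) = - \frac{2398}{1933}$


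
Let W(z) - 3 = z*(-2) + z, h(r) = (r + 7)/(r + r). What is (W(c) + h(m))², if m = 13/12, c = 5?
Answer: 2025/676 ≈ 2.9956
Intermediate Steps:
m = 13/12 (m = 13*(1/12) = 13/12 ≈ 1.0833)
h(r) = (7 + r)/(2*r) (h(r) = (7 + r)/((2*r)) = (7 + r)*(1/(2*r)) = (7 + r)/(2*r))
W(z) = 3 - z (W(z) = 3 + (z*(-2) + z) = 3 + (-2*z + z) = 3 - z)
(W(c) + h(m))² = ((3 - 1*5) + (7 + 13/12)/(2*(13/12)))² = ((3 - 5) + (½)*(12/13)*(97/12))² = (-2 + 97/26)² = (45/26)² = 2025/676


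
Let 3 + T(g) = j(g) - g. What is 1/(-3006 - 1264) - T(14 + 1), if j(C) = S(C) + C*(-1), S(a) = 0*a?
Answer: 140909/4270 ≈ 33.000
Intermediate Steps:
S(a) = 0
j(C) = -C (j(C) = 0 + C*(-1) = 0 - C = -C)
T(g) = -3 - 2*g (T(g) = -3 + (-g - g) = -3 - 2*g)
1/(-3006 - 1264) - T(14 + 1) = 1/(-3006 - 1264) - (-3 - 2*(14 + 1)) = 1/(-4270) - (-3 - 2*15) = -1/4270 - (-3 - 30) = -1/4270 - 1*(-33) = -1/4270 + 33 = 140909/4270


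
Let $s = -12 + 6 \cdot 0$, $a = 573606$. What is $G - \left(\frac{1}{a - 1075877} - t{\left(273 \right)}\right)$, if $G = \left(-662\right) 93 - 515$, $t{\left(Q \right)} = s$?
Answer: $- \frac{31187513202}{502271} \approx -62093.0$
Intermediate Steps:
$s = -12$ ($s = -12 + 0 = -12$)
$t{\left(Q \right)} = -12$
$G = -62081$ ($G = -61566 - 515 = -62081$)
$G - \left(\frac{1}{a - 1075877} - t{\left(273 \right)}\right) = -62081 - \left(\frac{1}{573606 - 1075877} - -12\right) = -62081 - \left(\frac{1}{-502271} + 12\right) = -62081 - \left(- \frac{1}{502271} + 12\right) = -62081 - \frac{6027251}{502271} = - \frac{31187513202}{502271}$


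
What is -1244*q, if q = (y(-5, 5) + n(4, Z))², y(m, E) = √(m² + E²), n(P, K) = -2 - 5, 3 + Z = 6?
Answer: -123156 + 87080*√2 ≈ -6.2830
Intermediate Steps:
Z = 3 (Z = -3 + 6 = 3)
n(P, K) = -7
y(m, E) = √(E² + m²)
q = (-7 + 5*√2)² (q = (√(5² + (-5)²) - 7)² = (√(25 + 25) - 7)² = (√50 - 7)² = (5*√2 - 7)² = (-7 + 5*√2)² ≈ 0.0050506)
-1244*q = -1244*(99 - 70*√2) = -123156 + 87080*√2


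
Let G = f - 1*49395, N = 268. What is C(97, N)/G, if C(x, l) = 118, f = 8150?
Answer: -118/41245 ≈ -0.0028610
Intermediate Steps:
G = -41245 (G = 8150 - 1*49395 = 8150 - 49395 = -41245)
C(97, N)/G = 118/(-41245) = 118*(-1/41245) = -118/41245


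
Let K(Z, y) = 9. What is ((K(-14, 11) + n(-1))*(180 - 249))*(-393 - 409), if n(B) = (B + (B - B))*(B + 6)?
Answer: 221352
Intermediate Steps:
n(B) = B*(6 + B) (n(B) = (B + 0)*(6 + B) = B*(6 + B))
((K(-14, 11) + n(-1))*(180 - 249))*(-393 - 409) = ((9 - (6 - 1))*(180 - 249))*(-393 - 409) = ((9 - 1*5)*(-69))*(-802) = ((9 - 5)*(-69))*(-802) = (4*(-69))*(-802) = -276*(-802) = 221352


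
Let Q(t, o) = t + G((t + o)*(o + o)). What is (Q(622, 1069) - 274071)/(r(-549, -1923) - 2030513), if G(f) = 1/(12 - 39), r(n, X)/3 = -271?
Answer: 3691562/27422901 ≈ 0.13462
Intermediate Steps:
r(n, X) = -813 (r(n, X) = 3*(-271) = -813)
G(f) = -1/27 (G(f) = 1/(-27) = -1/27)
Q(t, o) = -1/27 + t (Q(t, o) = t - 1/27 = -1/27 + t)
(Q(622, 1069) - 274071)/(r(-549, -1923) - 2030513) = ((-1/27 + 622) - 274071)/(-813 - 2030513) = (16793/27 - 274071)/(-2031326) = -7383124/27*(-1/2031326) = 3691562/27422901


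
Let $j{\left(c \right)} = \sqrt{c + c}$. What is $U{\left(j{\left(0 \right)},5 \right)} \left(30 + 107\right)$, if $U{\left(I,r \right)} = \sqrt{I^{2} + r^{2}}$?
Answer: $685$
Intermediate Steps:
$j{\left(c \right)} = \sqrt{2} \sqrt{c}$ ($j{\left(c \right)} = \sqrt{2 c} = \sqrt{2} \sqrt{c}$)
$U{\left(j{\left(0 \right)},5 \right)} \left(30 + 107\right) = \sqrt{\left(\sqrt{2} \sqrt{0}\right)^{2} + 5^{2}} \left(30 + 107\right) = \sqrt{\left(\sqrt{2} \cdot 0\right)^{2} + 25} \cdot 137 = \sqrt{0^{2} + 25} \cdot 137 = \sqrt{0 + 25} \cdot 137 = \sqrt{25} \cdot 137 = 5 \cdot 137 = 685$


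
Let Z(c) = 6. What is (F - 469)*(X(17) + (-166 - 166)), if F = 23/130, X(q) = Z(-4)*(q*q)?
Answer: -42723847/65 ≈ -6.5729e+5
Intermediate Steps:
X(q) = 6*q² (X(q) = 6*(q*q) = 6*q²)
F = 23/130 (F = 23*(1/130) = 23/130 ≈ 0.17692)
(F - 469)*(X(17) + (-166 - 166)) = (23/130 - 469)*(6*17² + (-166 - 166)) = -60947*(6*289 - 332)/130 = -60947*(1734 - 332)/130 = -60947/130*1402 = -42723847/65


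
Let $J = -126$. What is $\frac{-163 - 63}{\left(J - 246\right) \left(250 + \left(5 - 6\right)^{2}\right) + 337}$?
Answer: $\frac{226}{93035} \approx 0.0024292$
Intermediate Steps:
$\frac{-163 - 63}{\left(J - 246\right) \left(250 + \left(5 - 6\right)^{2}\right) + 337} = \frac{-163 - 63}{\left(-126 - 246\right) \left(250 + \left(5 - 6\right)^{2}\right) + 337} = - \frac{226}{- 372 \left(250 + \left(-1\right)^{2}\right) + 337} = - \frac{226}{- 372 \left(250 + 1\right) + 337} = - \frac{226}{\left(-372\right) 251 + 337} = - \frac{226}{-93372 + 337} = - \frac{226}{-93035} = \left(-226\right) \left(- \frac{1}{93035}\right) = \frac{226}{93035}$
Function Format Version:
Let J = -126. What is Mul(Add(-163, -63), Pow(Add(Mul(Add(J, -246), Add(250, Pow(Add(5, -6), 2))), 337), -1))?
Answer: Rational(226, 93035) ≈ 0.0024292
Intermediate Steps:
Mul(Add(-163, -63), Pow(Add(Mul(Add(J, -246), Add(250, Pow(Add(5, -6), 2))), 337), -1)) = Mul(Add(-163, -63), Pow(Add(Mul(Add(-126, -246), Add(250, Pow(Add(5, -6), 2))), 337), -1)) = Mul(-226, Pow(Add(Mul(-372, Add(250, Pow(-1, 2))), 337), -1)) = Mul(-226, Pow(Add(Mul(-372, Add(250, 1)), 337), -1)) = Mul(-226, Pow(Add(Mul(-372, 251), 337), -1)) = Mul(-226, Pow(Add(-93372, 337), -1)) = Mul(-226, Pow(-93035, -1)) = Mul(-226, Rational(-1, 93035)) = Rational(226, 93035)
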